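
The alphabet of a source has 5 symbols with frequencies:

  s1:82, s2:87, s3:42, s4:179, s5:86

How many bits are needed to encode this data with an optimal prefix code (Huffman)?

1070

Merge the two smallest weights repeatedly:
merge s3(42) and s1(82): 124
merge s5(86) and s2(87): 173
merge 124 and 173: 297
merge s4(179) and 297: 476
Each symbol's bit-cost is frequency × depth; summing gives 1070 bits (equivalently 124 + 173 + 297 + 476).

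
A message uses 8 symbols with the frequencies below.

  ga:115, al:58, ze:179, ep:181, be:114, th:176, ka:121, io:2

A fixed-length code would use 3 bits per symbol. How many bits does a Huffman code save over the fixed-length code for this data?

126

Fixed-length: 3 bits × 946 symbols = 2838 bits.
Huffman merges:
combine io(2), al(58) → 60
combine 60, be(114) → 174
combine ga(115), ka(121) → 236
combine 174, th(176) → 350
combine ze(179), ep(181) → 360
combine 236, 350 → 586
combine 360, 586 → 946
Huffman total = 60 + 174 + 236 + 350 + 360 + 586 + 946 = 2712 bits.
Saving = 2838 − 2712 = 126 bits.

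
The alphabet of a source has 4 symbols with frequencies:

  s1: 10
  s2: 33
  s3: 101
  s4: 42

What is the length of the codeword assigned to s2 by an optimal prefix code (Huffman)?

Repeatedly merge the two smallest:
s1(10) + s2(33) → 43
s4(42) + 43 → 85
85 + s3(101) → 186
s2 sits 3 levels below the root, so its codeword is 3 bits.

3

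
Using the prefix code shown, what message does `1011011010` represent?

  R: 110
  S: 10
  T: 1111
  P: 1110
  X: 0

Read left to right; each codeword is recognised as soon as it completes (prefix code):
  10→S | 110→R | 110→R | 10→S
Decoded message: SRRS

SRRS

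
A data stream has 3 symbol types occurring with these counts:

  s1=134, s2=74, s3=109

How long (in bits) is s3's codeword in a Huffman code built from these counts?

2

Repeatedly merge the two smallest:
s2(74) + s3(109) → 183
s1(134) + 183 → 317
The subtree containing s3 is merged 2 times, so code length = 2.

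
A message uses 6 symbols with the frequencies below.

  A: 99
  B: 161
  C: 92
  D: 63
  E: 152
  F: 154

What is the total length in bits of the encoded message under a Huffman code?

1848

Build the Huffman tree bottom-up:
merge D(63) and C(92): 155
merge A(99) and E(152): 251
merge F(154) and 155: 309
merge B(161) and 251: 412
merge 309 and 412: 721
The encoded length is the sum of every internal node's weight: 155 + 251 + 309 + 412 + 721 = 1848 bits.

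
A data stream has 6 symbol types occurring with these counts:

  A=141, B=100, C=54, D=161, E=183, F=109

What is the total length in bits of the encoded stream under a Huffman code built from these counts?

Greedily combine the two least-frequent nodes:
merge C(54) and B(100): 154
merge F(109) and A(141): 250
merge 154 and D(161): 315
merge E(183) and 250: 433
merge 315 and 433: 748
Each symbol's bit-cost is frequency × depth; summing gives 1900 bits (equivalently 154 + 250 + 315 + 433 + 748).

1900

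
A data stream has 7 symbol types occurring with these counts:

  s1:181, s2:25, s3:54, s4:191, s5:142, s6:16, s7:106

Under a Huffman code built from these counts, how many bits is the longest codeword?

Merge the two lowest-weight nodes at each step:
s6(16) + s2(25) → 41
41 + s3(54) → 95
95 + s7(106) → 201
s5(142) + s1(181) → 323
s4(191) + 201 → 392
323 + 392 → 715
The rarest symbols sit at the bottom; the longest codeword is 5 bits.

5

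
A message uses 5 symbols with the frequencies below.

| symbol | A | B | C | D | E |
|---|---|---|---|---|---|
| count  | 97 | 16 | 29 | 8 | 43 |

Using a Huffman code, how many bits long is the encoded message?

366

Build the Huffman tree bottom-up:
combine D(8), B(16) → 24
combine 24, C(29) → 53
combine E(43), 53 → 96
combine 96, A(97) → 193
The encoded length is the sum of every internal node's weight: 24 + 53 + 96 + 193 = 366 bits.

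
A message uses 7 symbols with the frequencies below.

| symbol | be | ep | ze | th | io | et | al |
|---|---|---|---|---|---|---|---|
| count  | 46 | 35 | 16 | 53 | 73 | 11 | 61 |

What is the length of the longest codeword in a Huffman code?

4

Merge the two lowest-weight nodes at each step:
merge et(11) and ze(16): 27
merge 27 and ep(35): 62
merge be(46) and th(53): 99
merge al(61) and 62: 123
merge io(73) and 99: 172
merge 123 and 172: 295
Maximum depth reached is 4.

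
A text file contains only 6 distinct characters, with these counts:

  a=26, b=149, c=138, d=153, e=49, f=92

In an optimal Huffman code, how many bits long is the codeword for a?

Repeatedly merge the two smallest:
a(26) + e(49) → 75
75 + f(92) → 167
c(138) + b(149) → 287
d(153) + 167 → 320
287 + 320 → 607
a sits 4 levels below the root, so its codeword is 4 bits.

4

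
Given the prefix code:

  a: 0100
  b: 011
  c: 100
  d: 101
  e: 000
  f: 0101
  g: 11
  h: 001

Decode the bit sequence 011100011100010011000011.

Read left to right; each codeword is recognised as soon as it completes (prefix code):
  011→b | 100→c | 011→b | 100→c | 0100→a | 11→g | 000→e | 011→b
Decoded message: bcbcageb

bcbcageb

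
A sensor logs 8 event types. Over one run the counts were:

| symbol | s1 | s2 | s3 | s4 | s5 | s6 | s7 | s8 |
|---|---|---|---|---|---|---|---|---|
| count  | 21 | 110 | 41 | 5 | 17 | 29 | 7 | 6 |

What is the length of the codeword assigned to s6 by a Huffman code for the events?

3

Huffman merges, smallest pair first:
merge s4(5) and s8(6): 11
merge s7(7) and 11: 18
merge s5(17) and 18: 35
merge s1(21) and s6(29): 50
merge 35 and s3(41): 76
merge 50 and 76: 126
merge s2(110) and 126: 236
s6's leaf is at depth 3, giving a 3-bit codeword.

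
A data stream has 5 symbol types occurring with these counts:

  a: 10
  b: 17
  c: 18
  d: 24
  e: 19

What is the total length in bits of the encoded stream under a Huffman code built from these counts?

Merge the two smallest weights repeatedly:
a(10) + b(17) → 27
c(18) + e(19) → 37
d(24) + 27 → 51
37 + 51 → 88
Each symbol's bit-cost is frequency × depth; summing gives 203 bits (equivalently 27 + 37 + 51 + 88).

203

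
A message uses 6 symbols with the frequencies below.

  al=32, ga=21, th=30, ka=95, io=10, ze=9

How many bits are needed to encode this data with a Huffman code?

420

Build the Huffman tree bottom-up:
merge ze(9) and io(10): 19
merge 19 and ga(21): 40
merge th(30) and al(32): 62
merge 40 and 62: 102
merge ka(95) and 102: 197
The encoded length is the sum of every internal node's weight: 19 + 40 + 62 + 102 + 197 = 420 bits.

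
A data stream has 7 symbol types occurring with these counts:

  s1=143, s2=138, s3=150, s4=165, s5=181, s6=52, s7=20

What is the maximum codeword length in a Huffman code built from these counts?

Merge the two lowest-weight nodes at each step:
s7(20) + s6(52) → 72
72 + s2(138) → 210
s1(143) + s3(150) → 293
s4(165) + s5(181) → 346
210 + 293 → 503
346 + 503 → 849
The rarest symbols sit at the bottom; the longest codeword is 4 bits.

4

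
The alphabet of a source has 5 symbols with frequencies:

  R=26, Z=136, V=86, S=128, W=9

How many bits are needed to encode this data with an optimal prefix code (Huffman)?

790

Greedily combine the two least-frequent nodes:
combine W(9), R(26) → 35
combine 35, V(86) → 121
combine 121, S(128) → 249
combine Z(136), 249 → 385
The encoded length is the sum of every internal node's weight: 35 + 121 + 249 + 385 = 790 bits.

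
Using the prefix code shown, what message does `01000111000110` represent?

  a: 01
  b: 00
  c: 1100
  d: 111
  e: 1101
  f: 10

abacaf

Read left to right; each codeword is recognised as soon as it completes (prefix code):
  01→a | 00→b | 01→a | 1100→c | 01→a | 10→f
Decoded message: abacaf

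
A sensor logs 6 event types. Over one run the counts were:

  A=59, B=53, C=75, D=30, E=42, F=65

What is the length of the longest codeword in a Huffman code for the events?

3

Merge the two lowest-weight nodes at each step:
D(30) + E(42) → 72
B(53) + A(59) → 112
F(65) + 72 → 137
C(75) + 112 → 187
137 + 187 → 324
Maximum depth reached is 3.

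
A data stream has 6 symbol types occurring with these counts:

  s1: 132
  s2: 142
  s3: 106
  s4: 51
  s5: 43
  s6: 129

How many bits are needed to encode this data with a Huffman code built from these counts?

Greedily combine the two least-frequent nodes:
merge s5(43) and s4(51): 94
merge 94 and s3(106): 200
merge s6(129) and s1(132): 261
merge s2(142) and 200: 342
merge 261 and 342: 603
Total encoded bits = sum of merged weights = 94 + 200 + 261 + 342 + 603 = 1500.

1500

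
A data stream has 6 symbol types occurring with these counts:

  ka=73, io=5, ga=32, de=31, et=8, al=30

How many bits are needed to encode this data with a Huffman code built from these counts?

404

Build the Huffman tree bottom-up:
merge io(5) and et(8): 13
merge 13 and al(30): 43
merge de(31) and ga(32): 63
merge 43 and 63: 106
merge ka(73) and 106: 179
Total encoded bits = sum of merged weights = 13 + 43 + 63 + 106 + 179 = 404.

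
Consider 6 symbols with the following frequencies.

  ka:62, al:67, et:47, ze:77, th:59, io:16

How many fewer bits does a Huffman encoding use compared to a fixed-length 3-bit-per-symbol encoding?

Fixed-length: 3 bits × 328 symbols = 984 bits.
Huffman merges:
io(16) + et(47) → 63
th(59) + ka(62) → 121
63 + al(67) → 130
ze(77) + 121 → 198
130 + 198 → 328
Huffman total = 63 + 121 + 130 + 198 + 328 = 840 bits.
Saving = 984 − 840 = 144 bits.

144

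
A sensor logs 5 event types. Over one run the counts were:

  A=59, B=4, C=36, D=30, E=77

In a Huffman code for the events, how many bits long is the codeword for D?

4

Repeatedly merge the two smallest:
B(4) + D(30) → 34
34 + C(36) → 70
A(59) + 70 → 129
E(77) + 129 → 206
D's leaf is at depth 4, giving a 4-bit codeword.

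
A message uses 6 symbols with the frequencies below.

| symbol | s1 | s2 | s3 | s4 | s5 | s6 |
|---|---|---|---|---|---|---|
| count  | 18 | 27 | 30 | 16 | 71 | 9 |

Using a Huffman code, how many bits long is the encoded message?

396

Greedily combine the two least-frequent nodes:
s6(9) + s4(16) → 25
s1(18) + 25 → 43
s2(27) + s3(30) → 57
43 + 57 → 100
s5(71) + 100 → 171
The encoded length is the sum of every internal node's weight: 25 + 43 + 57 + 100 + 171 = 396 bits.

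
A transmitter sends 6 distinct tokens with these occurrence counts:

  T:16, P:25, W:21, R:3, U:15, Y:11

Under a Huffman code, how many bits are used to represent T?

Huffman merges, smallest pair first:
merge R(3) and Y(11): 14
merge 14 and U(15): 29
merge T(16) and W(21): 37
merge P(25) and 29: 54
merge 37 and 54: 91
The subtree containing T is merged 2 times, so code length = 2.

2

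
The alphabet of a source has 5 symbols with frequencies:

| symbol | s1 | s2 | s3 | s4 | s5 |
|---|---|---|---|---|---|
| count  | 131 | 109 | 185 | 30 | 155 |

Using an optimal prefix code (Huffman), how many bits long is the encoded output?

1359

Build the Huffman tree bottom-up:
combine s4(30), s2(109) → 139
combine s1(131), 139 → 270
combine s5(155), s3(185) → 340
combine 270, 340 → 610
Total encoded bits = sum of merged weights = 139 + 270 + 340 + 610 = 1359.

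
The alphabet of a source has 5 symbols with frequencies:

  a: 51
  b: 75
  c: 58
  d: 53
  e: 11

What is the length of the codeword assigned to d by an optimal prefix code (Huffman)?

2

Build the tree from the bottom:
merge e(11) and a(51): 62
merge d(53) and c(58): 111
merge 62 and b(75): 137
merge 111 and 137: 248
The subtree containing d is merged 2 times, so code length = 2.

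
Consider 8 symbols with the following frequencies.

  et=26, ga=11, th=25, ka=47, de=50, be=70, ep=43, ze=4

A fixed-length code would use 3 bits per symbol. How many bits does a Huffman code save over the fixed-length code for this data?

Fixed-length: 3 bits × 276 symbols = 828 bits.
Huffman merges:
merge ze(4) and ga(11): 15
merge 15 and th(25): 40
merge et(26) and 40: 66
merge ep(43) and ka(47): 90
merge de(50) and 66: 116
merge be(70) and 90: 160
merge 116 and 160: 276
Huffman total = 15 + 40 + 66 + 90 + 116 + 160 + 276 = 763 bits.
Saving = 828 − 763 = 65 bits.

65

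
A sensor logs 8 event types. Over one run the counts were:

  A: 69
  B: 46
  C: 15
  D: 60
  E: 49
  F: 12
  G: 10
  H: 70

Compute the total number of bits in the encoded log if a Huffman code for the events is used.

913

Greedily combine the two least-frequent nodes:
combine G(10), F(12) → 22
combine C(15), 22 → 37
combine 37, B(46) → 83
combine E(49), D(60) → 109
combine A(69), H(70) → 139
combine 83, 109 → 192
combine 139, 192 → 331
Each symbol's bit-cost is frequency × depth; summing gives 913 bits (equivalently 22 + 37 + 83 + 109 + 139 + 192 + 331).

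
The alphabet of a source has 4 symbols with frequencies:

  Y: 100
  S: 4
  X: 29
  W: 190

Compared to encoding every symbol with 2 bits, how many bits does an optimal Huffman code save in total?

157

Fixed-length: 2 bits × 323 symbols = 646 bits.
Huffman merges:
S(4) + X(29) → 33
33 + Y(100) → 133
133 + W(190) → 323
Huffman total = 33 + 133 + 323 = 489 bits.
Saving = 646 − 489 = 157 bits.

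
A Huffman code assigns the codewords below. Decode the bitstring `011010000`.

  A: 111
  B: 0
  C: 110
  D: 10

BCDBBB

Read left to right; each codeword is recognised as soon as it completes (prefix code):
  0→B | 110→C | 10→D | 0→B | 0→B | 0→B
Decoded message: BCDBBB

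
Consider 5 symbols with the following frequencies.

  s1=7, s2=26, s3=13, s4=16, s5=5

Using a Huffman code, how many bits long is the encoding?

145

Greedily combine the two least-frequent nodes:
combine s5(5), s1(7) → 12
combine 12, s3(13) → 25
combine s4(16), 25 → 41
combine s2(26), 41 → 67
Each symbol's bit-cost is frequency × depth; summing gives 145 bits (equivalently 12 + 25 + 41 + 67).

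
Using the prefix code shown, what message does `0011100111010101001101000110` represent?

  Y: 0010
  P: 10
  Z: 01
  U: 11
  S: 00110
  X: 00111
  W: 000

XXZZZSPS

Read left to right; each codeword is recognised as soon as it completes (prefix code):
  00111→X | 00111→X | 01→Z | 01→Z | 01→Z | 00110→S | 10→P | 00110→S
Decoded message: XXZZZSPS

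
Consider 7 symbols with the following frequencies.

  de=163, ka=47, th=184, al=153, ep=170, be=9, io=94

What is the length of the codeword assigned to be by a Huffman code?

5

Huffman merges, smallest pair first:
combine be(9), ka(47) → 56
combine 56, io(94) → 150
combine 150, al(153) → 303
combine de(163), ep(170) → 333
combine th(184), 303 → 487
combine 333, 487 → 820
be's leaf is at depth 5, giving a 5-bit codeword.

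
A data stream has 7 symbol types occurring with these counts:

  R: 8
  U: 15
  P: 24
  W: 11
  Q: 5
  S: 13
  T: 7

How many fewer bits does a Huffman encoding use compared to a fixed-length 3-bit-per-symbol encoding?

27

Fixed-length: 3 bits × 83 symbols = 249 bits.
Huffman merges:
merge Q(5) and T(7): 12
merge R(8) and W(11): 19
merge 12 and S(13): 25
merge U(15) and 19: 34
merge P(24) and 25: 49
merge 34 and 49: 83
Huffman total = 12 + 19 + 25 + 34 + 49 + 83 = 222 bits.
Saving = 249 − 222 = 27 bits.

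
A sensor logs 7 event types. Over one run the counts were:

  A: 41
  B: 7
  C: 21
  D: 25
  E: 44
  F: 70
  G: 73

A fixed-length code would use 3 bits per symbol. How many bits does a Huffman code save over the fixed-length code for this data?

Fixed-length: 3 bits × 281 symbols = 843 bits.
Huffman merges:
combine B(7), C(21) → 28
combine D(25), 28 → 53
combine A(41), E(44) → 85
combine 53, F(70) → 123
combine G(73), 85 → 158
combine 123, 158 → 281
Huffman total = 28 + 53 + 85 + 123 + 158 + 281 = 728 bits.
Saving = 843 − 728 = 115 bits.

115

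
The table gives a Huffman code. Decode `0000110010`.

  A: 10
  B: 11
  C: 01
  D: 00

DDBDA

Read left to right; each codeword is recognised as soon as it completes (prefix code):
  00→D | 00→D | 11→B | 00→D | 10→A
Decoded message: DDBDA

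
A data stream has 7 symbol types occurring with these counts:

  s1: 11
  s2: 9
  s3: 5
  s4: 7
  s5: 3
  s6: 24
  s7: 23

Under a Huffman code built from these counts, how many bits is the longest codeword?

Merge the two lowest-weight nodes at each step:
s5(3) + s3(5) → 8
s4(7) + 8 → 15
s2(9) + s1(11) → 20
15 + 20 → 35
s7(23) + s6(24) → 47
35 + 47 → 82
The first pair merged (s5, s3) ends up deepest, at depth 4.

4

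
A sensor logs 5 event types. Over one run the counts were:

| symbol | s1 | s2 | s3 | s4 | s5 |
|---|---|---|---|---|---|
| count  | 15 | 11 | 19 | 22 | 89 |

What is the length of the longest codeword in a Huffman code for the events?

3

Merge the two lowest-weight nodes at each step:
merge s2(11) and s1(15): 26
merge s3(19) and s4(22): 41
merge 26 and 41: 67
merge 67 and s5(89): 156
Maximum depth reached is 3.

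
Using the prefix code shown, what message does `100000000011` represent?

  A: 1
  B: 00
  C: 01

Read left to right; each codeword is recognised as soon as it completes (prefix code):
  1→A | 00→B | 00→B | 00→B | 00→B | 01→C | 1→A
Decoded message: ABBBBCA

ABBBBCA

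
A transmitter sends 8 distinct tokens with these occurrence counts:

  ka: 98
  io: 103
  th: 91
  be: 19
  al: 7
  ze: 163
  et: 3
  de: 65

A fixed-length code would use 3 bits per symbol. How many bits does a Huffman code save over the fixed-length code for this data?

231

Fixed-length: 3 bits × 549 symbols = 1647 bits.
Huffman merges:
combine et(3), al(7) → 10
combine 10, be(19) → 29
combine 29, de(65) → 94
combine th(91), 94 → 185
combine ka(98), io(103) → 201
combine ze(163), 185 → 348
combine 201, 348 → 549
Huffman total = 10 + 29 + 94 + 185 + 201 + 348 + 549 = 1416 bits.
Saving = 1647 − 1416 = 231 bits.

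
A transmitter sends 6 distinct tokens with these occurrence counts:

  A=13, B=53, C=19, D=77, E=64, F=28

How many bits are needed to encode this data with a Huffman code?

600

Build the Huffman tree bottom-up:
A(13) + C(19) → 32
F(28) + 32 → 60
B(53) + 60 → 113
E(64) + D(77) → 141
113 + 141 → 254
Each symbol's bit-cost is frequency × depth; summing gives 600 bits (equivalently 32 + 60 + 113 + 141 + 254).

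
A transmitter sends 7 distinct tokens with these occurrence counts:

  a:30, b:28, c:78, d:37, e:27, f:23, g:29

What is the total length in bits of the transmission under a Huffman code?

678

Build the Huffman tree bottom-up:
merge f(23) and e(27): 50
merge b(28) and g(29): 57
merge a(30) and d(37): 67
merge 50 and 57: 107
merge 67 and c(78): 145
merge 107 and 145: 252
The encoded length is the sum of every internal node's weight: 50 + 57 + 67 + 107 + 145 + 252 = 678 bits.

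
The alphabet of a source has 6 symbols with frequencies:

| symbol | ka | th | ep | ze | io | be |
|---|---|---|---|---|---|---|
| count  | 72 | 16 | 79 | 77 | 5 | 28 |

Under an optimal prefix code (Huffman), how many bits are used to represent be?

3

Huffman merges, smallest pair first:
combine io(5), th(16) → 21
combine 21, be(28) → 49
combine 49, ka(72) → 121
combine ze(77), ep(79) → 156
combine 121, 156 → 277
be sits 3 levels below the root, so its codeword is 3 bits.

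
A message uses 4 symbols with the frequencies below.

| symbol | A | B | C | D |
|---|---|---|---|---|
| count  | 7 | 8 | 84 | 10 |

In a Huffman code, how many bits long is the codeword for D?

Build the tree from the bottom:
merge A(7) and B(8): 15
merge D(10) and 15: 25
merge 25 and C(84): 109
The subtree containing D is merged 2 times, so code length = 2.

2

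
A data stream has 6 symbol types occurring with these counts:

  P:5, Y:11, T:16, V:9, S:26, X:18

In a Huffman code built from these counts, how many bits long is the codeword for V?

4

Huffman merges, smallest pair first:
P(5) + V(9) → 14
Y(11) + 14 → 25
T(16) + X(18) → 34
25 + S(26) → 51
34 + 51 → 85
V's leaf is at depth 4, giving a 4-bit codeword.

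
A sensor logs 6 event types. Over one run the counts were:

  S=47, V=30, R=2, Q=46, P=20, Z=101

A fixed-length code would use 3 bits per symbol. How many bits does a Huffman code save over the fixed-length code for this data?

180

Fixed-length: 3 bits × 246 symbols = 738 bits.
Huffman merges:
merge R(2) and P(20): 22
merge 22 and V(30): 52
merge Q(46) and S(47): 93
merge 52 and 93: 145
merge Z(101) and 145: 246
Huffman total = 22 + 52 + 93 + 145 + 246 = 558 bits.
Saving = 738 − 558 = 180 bits.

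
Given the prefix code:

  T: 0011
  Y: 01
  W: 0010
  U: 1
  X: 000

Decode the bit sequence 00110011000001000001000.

Read left to right; each codeword is recognised as soon as it completes (prefix code):
  0011→T | 0011→T | 000→X | 0010→W | 000→X | 01→Y | 000→X
Decoded message: TTXWXYX

TTXWXYX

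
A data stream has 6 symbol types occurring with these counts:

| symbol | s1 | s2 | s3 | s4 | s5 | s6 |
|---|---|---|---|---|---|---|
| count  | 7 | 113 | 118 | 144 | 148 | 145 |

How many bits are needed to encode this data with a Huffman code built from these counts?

1708

Build the Huffman tree bottom-up:
merge s1(7) and s2(113): 120
merge s3(118) and 120: 238
merge s4(144) and s6(145): 289
merge s5(148) and 238: 386
merge 289 and 386: 675
Each symbol's bit-cost is frequency × depth; summing gives 1708 bits (equivalently 120 + 238 + 289 + 386 + 675).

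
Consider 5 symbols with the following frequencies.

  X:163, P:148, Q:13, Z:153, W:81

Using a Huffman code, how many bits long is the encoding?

Merge the two smallest weights repeatedly:
merge Q(13) and W(81): 94
merge 94 and P(148): 242
merge Z(153) and X(163): 316
merge 242 and 316: 558
The encoded length is the sum of every internal node's weight: 94 + 242 + 316 + 558 = 1210 bits.

1210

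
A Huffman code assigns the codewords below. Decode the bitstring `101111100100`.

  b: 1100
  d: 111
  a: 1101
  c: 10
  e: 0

Read left to right; each codeword is recognised as soon as it completes (prefix code):
  10→c | 111→d | 1100→b | 10→c | 0→e
Decoded message: cdbce

cdbce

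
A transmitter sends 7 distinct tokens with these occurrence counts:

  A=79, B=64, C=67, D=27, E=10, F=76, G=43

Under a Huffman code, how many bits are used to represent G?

Huffman merges, smallest pair first:
merge E(10) and D(27): 37
merge 37 and G(43): 80
merge B(64) and C(67): 131
merge F(76) and A(79): 155
merge 80 and 131: 211
merge 155 and 211: 366
G's leaf is at depth 3, giving a 3-bit codeword.

3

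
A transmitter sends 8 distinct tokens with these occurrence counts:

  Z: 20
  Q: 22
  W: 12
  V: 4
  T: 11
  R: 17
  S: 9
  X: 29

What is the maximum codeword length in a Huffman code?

4

Merge the two lowest-weight nodes at each step:
combine V(4), S(9) → 13
combine T(11), W(12) → 23
combine 13, R(17) → 30
combine Z(20), Q(22) → 42
combine 23, X(29) → 52
combine 30, 42 → 72
combine 52, 72 → 124
Maximum depth reached is 4.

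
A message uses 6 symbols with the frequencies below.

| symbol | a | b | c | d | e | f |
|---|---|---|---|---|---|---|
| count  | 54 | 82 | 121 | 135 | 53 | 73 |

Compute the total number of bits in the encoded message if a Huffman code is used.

Merge the two smallest weights repeatedly:
combine e(53), a(54) → 107
combine f(73), b(82) → 155
combine 107, c(121) → 228
combine d(135), 155 → 290
combine 228, 290 → 518
Each symbol's bit-cost is frequency × depth; summing gives 1298 bits (equivalently 107 + 155 + 228 + 290 + 518).

1298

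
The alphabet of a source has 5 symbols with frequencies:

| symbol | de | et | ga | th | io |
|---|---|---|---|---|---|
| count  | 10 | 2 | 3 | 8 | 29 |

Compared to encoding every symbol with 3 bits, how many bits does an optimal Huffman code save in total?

63

Fixed-length: 3 bits × 52 symbols = 156 bits.
Huffman merges:
et(2) + ga(3) → 5
5 + th(8) → 13
de(10) + 13 → 23
23 + io(29) → 52
Huffman total = 5 + 13 + 23 + 52 = 93 bits.
Saving = 156 − 93 = 63 bits.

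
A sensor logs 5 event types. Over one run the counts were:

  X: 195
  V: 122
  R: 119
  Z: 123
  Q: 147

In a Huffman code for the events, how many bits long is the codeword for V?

Repeatedly merge the two smallest:
combine R(119), V(122) → 241
combine Z(123), Q(147) → 270
combine X(195), 241 → 436
combine 270, 436 → 706
V's leaf is at depth 3, giving a 3-bit codeword.

3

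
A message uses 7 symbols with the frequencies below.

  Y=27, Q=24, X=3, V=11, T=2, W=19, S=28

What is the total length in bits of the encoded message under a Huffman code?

284

Build the Huffman tree bottom-up:
T(2) + X(3) → 5
5 + V(11) → 16
16 + W(19) → 35
Q(24) + Y(27) → 51
S(28) + 35 → 63
51 + 63 → 114
Total encoded bits = sum of merged weights = 5 + 16 + 35 + 51 + 63 + 114 = 284.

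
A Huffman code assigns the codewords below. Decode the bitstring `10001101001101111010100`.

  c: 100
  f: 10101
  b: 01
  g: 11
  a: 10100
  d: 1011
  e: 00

cbagbgfe

Read left to right; each codeword is recognised as soon as it completes (prefix code):
  100→c | 01→b | 10100→a | 11→g | 01→b | 11→g | 10101→f | 00→e
Decoded message: cbagbgfe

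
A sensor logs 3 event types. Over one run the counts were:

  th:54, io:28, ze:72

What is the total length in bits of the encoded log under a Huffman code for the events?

236

Build the Huffman tree bottom-up:
combine io(28), th(54) → 82
combine ze(72), 82 → 154
Total encoded bits = sum of merged weights = 82 + 154 = 236.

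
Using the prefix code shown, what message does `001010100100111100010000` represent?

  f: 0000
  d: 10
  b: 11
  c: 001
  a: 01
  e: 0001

caaccbdcf

Read left to right; each codeword is recognised as soon as it completes (prefix code):
  001→c | 01→a | 01→a | 001→c | 001→c | 11→b | 10→d | 001→c | 0000→f
Decoded message: caaccbdcf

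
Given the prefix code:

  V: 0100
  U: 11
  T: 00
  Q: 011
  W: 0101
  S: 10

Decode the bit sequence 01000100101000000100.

Read left to right; each codeword is recognised as soon as it completes (prefix code):
  0100→V | 0100→V | 10→S | 10→S | 00→T | 00→T | 0100→V
Decoded message: VVSSTTV

VVSSTTV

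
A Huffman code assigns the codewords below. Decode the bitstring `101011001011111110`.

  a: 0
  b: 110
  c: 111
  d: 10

ddbadccd

Read left to right; each codeword is recognised as soon as it completes (prefix code):
  10→d | 10→d | 110→b | 0→a | 10→d | 111→c | 111→c | 10→d
Decoded message: ddbadccd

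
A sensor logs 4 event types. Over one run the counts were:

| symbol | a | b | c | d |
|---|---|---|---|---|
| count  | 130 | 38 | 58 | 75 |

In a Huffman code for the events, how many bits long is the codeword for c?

3

Repeatedly merge the two smallest:
combine b(38), c(58) → 96
combine d(75), 96 → 171
combine a(130), 171 → 301
c sits 3 levels below the root, so its codeword is 3 bits.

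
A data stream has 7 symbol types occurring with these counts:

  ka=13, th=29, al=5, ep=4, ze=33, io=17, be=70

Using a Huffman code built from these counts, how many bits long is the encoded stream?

Build the Huffman tree bottom-up:
merge ep(4) and al(5): 9
merge 9 and ka(13): 22
merge io(17) and 22: 39
merge th(29) and ze(33): 62
merge 39 and 62: 101
merge be(70) and 101: 171
Total encoded bits = sum of merged weights = 9 + 22 + 39 + 62 + 101 + 171 = 404.

404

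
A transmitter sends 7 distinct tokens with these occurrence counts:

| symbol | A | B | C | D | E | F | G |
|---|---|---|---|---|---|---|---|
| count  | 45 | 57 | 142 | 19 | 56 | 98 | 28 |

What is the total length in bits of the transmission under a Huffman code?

1142

Merge the two smallest weights repeatedly:
D(19) + G(28) → 47
A(45) + 47 → 92
E(56) + B(57) → 113
92 + F(98) → 190
113 + C(142) → 255
190 + 255 → 445
Total encoded bits = sum of merged weights = 47 + 92 + 113 + 190 + 255 + 445 = 1142.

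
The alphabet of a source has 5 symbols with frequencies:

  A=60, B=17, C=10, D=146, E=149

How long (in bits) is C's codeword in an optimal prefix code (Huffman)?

4

Repeatedly merge the two smallest:
merge C(10) and B(17): 27
merge 27 and A(60): 87
merge 87 and D(146): 233
merge E(149) and 233: 382
C sits 4 levels below the root, so its codeword is 4 bits.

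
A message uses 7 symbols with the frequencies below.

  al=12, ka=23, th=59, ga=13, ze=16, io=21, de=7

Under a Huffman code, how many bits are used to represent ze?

Build the tree from the bottom:
merge de(7) and al(12): 19
merge ga(13) and ze(16): 29
merge 19 and io(21): 40
merge ka(23) and 29: 52
merge 40 and 52: 92
merge th(59) and 92: 151
ze sits 4 levels below the root, so its codeword is 4 bits.

4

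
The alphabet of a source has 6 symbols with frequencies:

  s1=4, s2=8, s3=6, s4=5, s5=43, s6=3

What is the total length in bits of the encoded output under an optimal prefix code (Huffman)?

128

Build the Huffman tree bottom-up:
merge s6(3) and s1(4): 7
merge s4(5) and s3(6): 11
merge 7 and s2(8): 15
merge 11 and 15: 26
merge 26 and s5(43): 69
The encoded length is the sum of every internal node's weight: 7 + 11 + 15 + 26 + 69 = 128 bits.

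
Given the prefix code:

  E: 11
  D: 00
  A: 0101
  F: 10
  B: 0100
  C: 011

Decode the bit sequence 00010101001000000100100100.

Read left to right; each codeword is recognised as soon as it completes (prefix code):
  00→D | 0101→A | 0100→B | 10→F | 00→D | 00→D | 0100→B | 10→F | 0100→B
Decoded message: DABFDDBFB

DABFDDBFB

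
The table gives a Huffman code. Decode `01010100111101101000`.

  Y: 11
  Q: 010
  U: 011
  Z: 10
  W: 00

QZZUYUQW

Read left to right; each codeword is recognised as soon as it completes (prefix code):
  010→Q | 10→Z | 10→Z | 011→U | 11→Y | 011→U | 010→Q | 00→W
Decoded message: QZZUYUQW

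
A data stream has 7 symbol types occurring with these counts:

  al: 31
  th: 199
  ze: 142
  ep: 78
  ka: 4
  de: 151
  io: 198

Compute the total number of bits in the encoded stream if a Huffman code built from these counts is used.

Build the Huffman tree bottom-up:
ka(4) + al(31) → 35
35 + ep(78) → 113
113 + ze(142) → 255
de(151) + io(198) → 349
th(199) + 255 → 454
349 + 454 → 803
Total encoded bits = sum of merged weights = 35 + 113 + 255 + 349 + 454 + 803 = 2009.

2009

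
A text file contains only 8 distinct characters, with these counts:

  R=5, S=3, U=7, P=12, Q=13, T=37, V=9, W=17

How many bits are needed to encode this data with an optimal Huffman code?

278

Merge the two smallest weights repeatedly:
merge S(3) and R(5): 8
merge U(7) and 8: 15
merge V(9) and P(12): 21
merge Q(13) and 15: 28
merge W(17) and 21: 38
merge 28 and T(37): 65
merge 38 and 65: 103
Each symbol's bit-cost is frequency × depth; summing gives 278 bits (equivalently 8 + 15 + 21 + 28 + 38 + 65 + 103).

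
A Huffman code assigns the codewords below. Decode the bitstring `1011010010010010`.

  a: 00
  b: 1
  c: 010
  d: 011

bdcccc

Read left to right; each codeword is recognised as soon as it completes (prefix code):
  1→b | 011→d | 010→c | 010→c | 010→c | 010→c
Decoded message: bdcccc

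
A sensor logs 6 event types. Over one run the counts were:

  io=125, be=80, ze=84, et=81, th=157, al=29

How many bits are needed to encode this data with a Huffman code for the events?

1386

Build the Huffman tree bottom-up:
merge al(29) and be(80): 109
merge et(81) and ze(84): 165
merge 109 and io(125): 234
merge th(157) and 165: 322
merge 234 and 322: 556
Total encoded bits = sum of merged weights = 109 + 165 + 234 + 322 + 556 = 1386.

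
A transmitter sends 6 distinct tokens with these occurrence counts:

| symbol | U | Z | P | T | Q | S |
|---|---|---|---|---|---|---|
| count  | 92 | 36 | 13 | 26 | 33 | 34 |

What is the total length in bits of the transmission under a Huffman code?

Merge the two smallest weights repeatedly:
merge P(13) and T(26): 39
merge Q(33) and S(34): 67
merge Z(36) and 39: 75
merge 67 and 75: 142
merge U(92) and 142: 234
The encoded length is the sum of every internal node's weight: 39 + 67 + 75 + 142 + 234 = 557 bits.

557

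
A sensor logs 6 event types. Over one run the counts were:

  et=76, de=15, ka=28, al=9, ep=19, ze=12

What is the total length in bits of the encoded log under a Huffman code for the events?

346

Greedily combine the two least-frequent nodes:
merge al(9) and ze(12): 21
merge de(15) and ep(19): 34
merge 21 and ka(28): 49
merge 34 and 49: 83
merge et(76) and 83: 159
The encoded length is the sum of every internal node's weight: 21 + 34 + 49 + 83 + 159 = 346 bits.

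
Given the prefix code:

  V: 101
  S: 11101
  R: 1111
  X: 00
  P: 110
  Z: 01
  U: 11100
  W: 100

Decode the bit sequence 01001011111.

ZXVR

Read left to right; each codeword is recognised as soon as it completes (prefix code):
  01→Z | 00→X | 101→V | 1111→R
Decoded message: ZXVR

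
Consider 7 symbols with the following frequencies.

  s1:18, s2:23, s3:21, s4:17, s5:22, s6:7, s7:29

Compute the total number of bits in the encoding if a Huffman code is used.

382

Merge the two smallest weights repeatedly:
combine s6(7), s4(17) → 24
combine s1(18), s3(21) → 39
combine s5(22), s2(23) → 45
combine 24, s7(29) → 53
combine 39, 45 → 84
combine 53, 84 → 137
Total encoded bits = sum of merged weights = 24 + 39 + 45 + 53 + 84 + 137 = 382.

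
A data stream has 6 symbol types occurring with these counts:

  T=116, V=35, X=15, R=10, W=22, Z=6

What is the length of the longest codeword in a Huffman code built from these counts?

Merge the two lowest-weight nodes at each step:
Z(6) + R(10) → 16
X(15) + 16 → 31
W(22) + 31 → 53
V(35) + 53 → 88
88 + T(116) → 204
The first pair merged (Z, R) ends up deepest, at depth 5.

5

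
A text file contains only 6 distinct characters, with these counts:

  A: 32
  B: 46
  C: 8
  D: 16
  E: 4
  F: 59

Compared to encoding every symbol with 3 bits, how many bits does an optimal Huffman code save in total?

Fixed-length: 3 bits × 165 symbols = 495 bits.
Huffman merges:
combine E(4), C(8) → 12
combine 12, D(16) → 28
combine 28, A(32) → 60
combine B(46), F(59) → 105
combine 60, 105 → 165
Huffman total = 12 + 28 + 60 + 105 + 165 = 370 bits.
Saving = 495 − 370 = 125 bits.

125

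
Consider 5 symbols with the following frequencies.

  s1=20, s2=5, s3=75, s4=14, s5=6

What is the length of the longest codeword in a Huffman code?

4

Merge the two lowest-weight nodes at each step:
combine s2(5), s5(6) → 11
combine 11, s4(14) → 25
combine s1(20), 25 → 45
combine 45, s3(75) → 120
The first pair merged (s2, s5) ends up deepest, at depth 4.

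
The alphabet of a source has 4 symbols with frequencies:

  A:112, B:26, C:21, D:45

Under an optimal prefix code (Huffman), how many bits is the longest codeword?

3

Merge the two lowest-weight nodes at each step:
combine C(21), B(26) → 47
combine D(45), 47 → 92
combine 92, A(112) → 204
Maximum depth reached is 3.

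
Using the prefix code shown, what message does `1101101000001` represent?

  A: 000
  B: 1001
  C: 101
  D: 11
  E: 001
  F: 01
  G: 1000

DFCAE

Read left to right; each codeword is recognised as soon as it completes (prefix code):
  11→D | 01→F | 101→C | 000→A | 001→E
Decoded message: DFCAE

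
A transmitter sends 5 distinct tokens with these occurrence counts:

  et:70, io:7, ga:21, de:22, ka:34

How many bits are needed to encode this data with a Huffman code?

Greedily combine the two least-frequent nodes:
merge io(7) and ga(21): 28
merge de(22) and 28: 50
merge ka(34) and 50: 84
merge et(70) and 84: 154
Each symbol's bit-cost is frequency × depth; summing gives 316 bits (equivalently 28 + 50 + 84 + 154).

316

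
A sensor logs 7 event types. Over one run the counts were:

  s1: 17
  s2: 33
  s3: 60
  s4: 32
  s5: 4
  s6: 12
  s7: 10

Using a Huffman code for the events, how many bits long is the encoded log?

Greedily combine the two least-frequent nodes:
s5(4) + s7(10) → 14
s6(12) + 14 → 26
s1(17) + 26 → 43
s4(32) + s2(33) → 65
43 + s3(60) → 103
65 + 103 → 168
Total encoded bits = sum of merged weights = 14 + 26 + 43 + 65 + 103 + 168 = 419.

419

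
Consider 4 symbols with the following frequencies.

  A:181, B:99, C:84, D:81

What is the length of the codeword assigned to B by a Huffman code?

2

Huffman merges, smallest pair first:
merge D(81) and C(84): 165
merge B(99) and 165: 264
merge A(181) and 264: 445
The subtree containing B is merged 2 times, so code length = 2.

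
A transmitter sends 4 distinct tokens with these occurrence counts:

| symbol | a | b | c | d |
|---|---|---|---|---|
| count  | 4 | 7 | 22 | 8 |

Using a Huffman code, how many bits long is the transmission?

Greedily combine the two least-frequent nodes:
merge a(4) and b(7): 11
merge d(8) and 11: 19
merge 19 and c(22): 41
The encoded length is the sum of every internal node's weight: 11 + 19 + 41 = 71 bits.

71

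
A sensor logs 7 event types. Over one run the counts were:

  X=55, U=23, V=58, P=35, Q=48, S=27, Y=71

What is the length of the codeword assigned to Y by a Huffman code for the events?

Build the tree from the bottom:
merge U(23) and S(27): 50
merge P(35) and Q(48): 83
merge 50 and X(55): 105
merge V(58) and Y(71): 129
merge 83 and 105: 188
merge 129 and 188: 317
Y sits 2 levels below the root, so its codeword is 2 bits.

2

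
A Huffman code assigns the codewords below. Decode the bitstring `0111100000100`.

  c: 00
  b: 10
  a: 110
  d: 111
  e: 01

Read left to right; each codeword is recognised as soon as it completes (prefix code):
  01→e | 111→d | 00→c | 00→c | 01→e | 00→c
Decoded message: edccec

edccec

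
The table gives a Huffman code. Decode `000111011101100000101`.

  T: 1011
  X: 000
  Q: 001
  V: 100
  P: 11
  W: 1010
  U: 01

XPTTXQU

Read left to right; each codeword is recognised as soon as it completes (prefix code):
  000→X | 11→P | 1011→T | 1011→T | 000→X | 001→Q | 01→U
Decoded message: XPTTXQU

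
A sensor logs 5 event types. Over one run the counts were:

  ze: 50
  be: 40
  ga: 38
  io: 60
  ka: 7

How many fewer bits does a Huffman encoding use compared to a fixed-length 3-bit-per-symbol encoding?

150

Fixed-length: 3 bits × 195 symbols = 585 bits.
Huffman merges:
merge ka(7) and ga(38): 45
merge be(40) and 45: 85
merge ze(50) and io(60): 110
merge 85 and 110: 195
Huffman total = 45 + 85 + 110 + 195 = 435 bits.
Saving = 585 − 435 = 150 bits.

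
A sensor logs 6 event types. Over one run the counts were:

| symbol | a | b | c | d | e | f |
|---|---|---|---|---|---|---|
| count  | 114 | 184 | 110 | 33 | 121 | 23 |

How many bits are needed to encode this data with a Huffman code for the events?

Merge the two smallest weights repeatedly:
f(23) + d(33) → 56
56 + c(110) → 166
a(114) + e(121) → 235
166 + b(184) → 350
235 + 350 → 585
The encoded length is the sum of every internal node's weight: 56 + 166 + 235 + 350 + 585 = 1392 bits.

1392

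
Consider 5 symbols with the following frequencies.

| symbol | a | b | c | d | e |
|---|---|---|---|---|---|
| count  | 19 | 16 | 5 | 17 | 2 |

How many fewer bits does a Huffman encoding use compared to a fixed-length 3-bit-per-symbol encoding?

Fixed-length: 3 bits × 59 symbols = 177 bits.
Huffman merges:
e(2) + c(5) → 7
7 + b(16) → 23
d(17) + a(19) → 36
23 + 36 → 59
Huffman total = 7 + 23 + 36 + 59 = 125 bits.
Saving = 177 − 125 = 52 bits.

52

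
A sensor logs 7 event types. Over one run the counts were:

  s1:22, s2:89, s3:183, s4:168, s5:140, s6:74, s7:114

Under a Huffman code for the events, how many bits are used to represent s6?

4

Build the tree from the bottom:
s1(22) + s6(74) → 96
s2(89) + 96 → 185
s7(114) + s5(140) → 254
s4(168) + s3(183) → 351
185 + 254 → 439
351 + 439 → 790
The subtree containing s6 is merged 4 times, so code length = 4.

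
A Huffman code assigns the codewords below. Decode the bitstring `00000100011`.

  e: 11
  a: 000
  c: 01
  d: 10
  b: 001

abae

Read left to right; each codeword is recognised as soon as it completes (prefix code):
  000→a | 001→b | 000→a | 11→e
Decoded message: abae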